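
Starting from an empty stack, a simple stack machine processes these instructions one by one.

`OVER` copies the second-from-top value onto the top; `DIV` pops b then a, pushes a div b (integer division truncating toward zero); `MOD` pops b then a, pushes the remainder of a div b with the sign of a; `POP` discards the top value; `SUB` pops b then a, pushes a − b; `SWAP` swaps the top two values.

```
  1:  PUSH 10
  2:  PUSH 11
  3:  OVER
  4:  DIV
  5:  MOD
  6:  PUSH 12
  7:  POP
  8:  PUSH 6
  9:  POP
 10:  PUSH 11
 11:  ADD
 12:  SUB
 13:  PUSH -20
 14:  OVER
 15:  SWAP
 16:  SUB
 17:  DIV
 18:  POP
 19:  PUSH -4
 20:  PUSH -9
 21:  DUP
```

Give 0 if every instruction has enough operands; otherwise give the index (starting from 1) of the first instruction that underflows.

PUSH 10 : [10]
PUSH 11 : [10, 11]
OVER    : [10, 11, 10]
DIV     : [10, 1]
MOD     : [0]
PUSH 12 : [0, 12]
POP     : [0]
PUSH 6  : [0, 6]
POP     : [0]
PUSH 11 : [0, 11]
ADD     : [11]
SUB  — needs 2 operands, stack has 1 → underflow

12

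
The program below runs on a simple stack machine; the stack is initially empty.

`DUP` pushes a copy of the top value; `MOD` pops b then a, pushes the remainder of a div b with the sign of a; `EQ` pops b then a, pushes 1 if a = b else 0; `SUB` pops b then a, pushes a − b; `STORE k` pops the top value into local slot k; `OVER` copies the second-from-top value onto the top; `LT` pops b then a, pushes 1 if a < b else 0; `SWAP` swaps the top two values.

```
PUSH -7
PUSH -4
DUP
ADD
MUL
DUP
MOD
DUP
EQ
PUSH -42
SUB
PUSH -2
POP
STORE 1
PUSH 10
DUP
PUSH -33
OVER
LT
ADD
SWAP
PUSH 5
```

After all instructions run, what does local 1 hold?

PUSH -7  : -7
PUSH -4  : -7 -4
DUP      : -7 -4 -4
ADD      : -7 -8
MUL      : 56
DUP      : 56 56
MOD      : 0
DUP      : 0 0
EQ       : 1
PUSH -42 : 1 -42
SUB      : 43
PUSH -2  : 43 -2
POP      : 43
STORE 1  : (empty)
PUSH 10  : 10
DUP      : 10 10
PUSH -33 : 10 10 -33
OVER     : 10 10 -33 10
LT       : 10 10 1
ADD      : 10 11
SWAP     : 11 10
PUSH 5   : 11 10 5

43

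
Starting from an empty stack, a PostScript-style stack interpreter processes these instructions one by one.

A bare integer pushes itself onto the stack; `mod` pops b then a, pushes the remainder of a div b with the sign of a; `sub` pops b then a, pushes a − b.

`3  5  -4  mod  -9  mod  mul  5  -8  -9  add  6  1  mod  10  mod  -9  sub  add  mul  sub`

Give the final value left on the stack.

3   : [3]
5   : [3, 5]
-4  : [3, 5, -4]
mod : [3, 1]
-9  : [3, 1, -9]
mod : [3, 1]
mul : [3]
5   : [3, 5]
-8  : [3, 5, -8]
-9  : [3, 5, -8, -9]
add : [3, 5, -17]
6   : [3, 5, -17, 6]
1   : [3, 5, -17, 6, 1]
mod : [3, 5, -17, 0]
10  : [3, 5, -17, 0, 10]
mod : [3, 5, -17, 0]
-9  : [3, 5, -17, 0, -9]
sub : [3, 5, -17, 9]
add : [3, 5, -8]
mul : [3, -40]
sub : [43]

43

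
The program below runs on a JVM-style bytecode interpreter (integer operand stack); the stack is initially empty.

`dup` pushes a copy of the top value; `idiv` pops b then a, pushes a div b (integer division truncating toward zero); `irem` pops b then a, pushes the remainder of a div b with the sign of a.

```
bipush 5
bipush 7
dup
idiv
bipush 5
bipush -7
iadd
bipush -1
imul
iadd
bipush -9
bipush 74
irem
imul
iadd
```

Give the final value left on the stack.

-22

bipush 5   5
bipush 7   5 7
dup        5 7 7
idiv       5 1
bipush 5   5 1 5
bipush -7  5 1 5 -7
iadd       5 1 -2
bipush -1  5 1 -2 -1
imul       5 1 2
iadd       5 3
bipush -9  5 3 -9
bipush 74  5 3 -9 74
irem       5 3 -9
imul       5 -27
iadd       -22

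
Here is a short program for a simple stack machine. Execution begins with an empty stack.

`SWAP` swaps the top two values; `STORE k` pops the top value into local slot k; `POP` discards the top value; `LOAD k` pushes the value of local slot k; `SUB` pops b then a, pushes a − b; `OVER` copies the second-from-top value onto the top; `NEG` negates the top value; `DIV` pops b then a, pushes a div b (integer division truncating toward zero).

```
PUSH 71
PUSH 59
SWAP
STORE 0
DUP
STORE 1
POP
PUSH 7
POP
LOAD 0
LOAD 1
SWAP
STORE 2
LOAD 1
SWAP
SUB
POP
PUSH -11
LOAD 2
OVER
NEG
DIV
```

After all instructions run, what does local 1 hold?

PUSH 71  -> 71
PUSH 59  -> 71 59
SWAP     -> 59 71
STORE 0  -> 59
DUP      -> 59 59
STORE 1  -> 59
POP      -> (empty)
PUSH 7   -> 7
POP      -> (empty)
LOAD 0   -> 71
LOAD 1   -> 71 59
SWAP     -> 59 71
STORE 2  -> 59
LOAD 1   -> 59 59
SWAP     -> 59 59
SUB      -> 0
POP      -> (empty)
PUSH -11 -> -11
LOAD 2   -> -11 71
OVER     -> -11 71 -11
NEG      -> -11 71 11
DIV      -> -11 6

59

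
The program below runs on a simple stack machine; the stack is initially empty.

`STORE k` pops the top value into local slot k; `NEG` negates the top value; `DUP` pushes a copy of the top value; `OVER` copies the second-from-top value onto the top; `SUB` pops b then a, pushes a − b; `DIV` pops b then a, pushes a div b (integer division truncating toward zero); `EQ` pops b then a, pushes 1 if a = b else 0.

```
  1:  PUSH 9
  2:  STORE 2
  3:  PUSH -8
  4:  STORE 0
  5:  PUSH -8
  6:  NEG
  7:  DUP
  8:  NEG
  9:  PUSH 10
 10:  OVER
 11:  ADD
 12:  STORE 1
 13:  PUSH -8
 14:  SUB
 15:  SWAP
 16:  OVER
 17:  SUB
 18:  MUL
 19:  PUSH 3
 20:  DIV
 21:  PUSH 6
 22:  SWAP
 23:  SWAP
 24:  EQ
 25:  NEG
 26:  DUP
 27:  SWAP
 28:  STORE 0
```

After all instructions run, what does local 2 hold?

PUSH 9  -> 9
STORE 2 -> (empty)
PUSH -8 -> -8
STORE 0 -> (empty)
PUSH -8 -> -8
NEG     -> 8
DUP     -> 8 8
NEG     -> 8 -8
PUSH 10 -> 8 -8 10
OVER    -> 8 -8 10 -8
ADD     -> 8 -8 2
STORE 1 -> 8 -8
PUSH -8 -> 8 -8 -8
SUB     -> 8 0
SWAP    -> 0 8
OVER    -> 0 8 0
SUB     -> 0 8
MUL     -> 0
PUSH 3  -> 0 3
DIV     -> 0
PUSH 6  -> 0 6
SWAP    -> 6 0
SWAP    -> 0 6
EQ      -> 0
NEG     -> 0
DUP     -> 0 0
SWAP    -> 0 0
STORE 0 -> 0

9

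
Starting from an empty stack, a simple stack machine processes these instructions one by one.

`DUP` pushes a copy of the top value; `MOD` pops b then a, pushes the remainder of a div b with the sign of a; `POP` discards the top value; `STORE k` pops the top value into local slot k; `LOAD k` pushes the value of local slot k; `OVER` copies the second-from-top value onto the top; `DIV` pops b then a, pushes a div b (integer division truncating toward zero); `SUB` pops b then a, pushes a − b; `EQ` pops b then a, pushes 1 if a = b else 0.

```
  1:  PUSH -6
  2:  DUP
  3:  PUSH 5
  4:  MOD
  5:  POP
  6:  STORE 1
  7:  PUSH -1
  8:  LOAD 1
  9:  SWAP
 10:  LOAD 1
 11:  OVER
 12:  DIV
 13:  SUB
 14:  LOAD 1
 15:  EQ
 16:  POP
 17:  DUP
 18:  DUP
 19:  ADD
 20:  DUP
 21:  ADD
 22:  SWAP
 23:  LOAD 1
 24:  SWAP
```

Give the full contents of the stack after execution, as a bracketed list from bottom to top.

[-24, -6, -6]

PUSH -6  [-6]
DUP      [-6, -6]
PUSH 5   [-6, -6, 5]
MOD      [-6, -1]
POP      [-6]
STORE 1  []
PUSH -1  [-1]
LOAD 1   [-1, -6]
SWAP     [-6, -1]
LOAD 1   [-6, -1, -6]
OVER     [-6, -1, -6, -1]
DIV      [-6, -1, 6]
SUB      [-6, -7]
LOAD 1   [-6, -7, -6]
EQ       [-6, 0]
POP      [-6]
DUP      [-6, -6]
DUP      [-6, -6, -6]
ADD      [-6, -12]
DUP      [-6, -12, -12]
ADD      [-6, -24]
SWAP     [-24, -6]
LOAD 1   [-24, -6, -6]
SWAP     [-24, -6, -6]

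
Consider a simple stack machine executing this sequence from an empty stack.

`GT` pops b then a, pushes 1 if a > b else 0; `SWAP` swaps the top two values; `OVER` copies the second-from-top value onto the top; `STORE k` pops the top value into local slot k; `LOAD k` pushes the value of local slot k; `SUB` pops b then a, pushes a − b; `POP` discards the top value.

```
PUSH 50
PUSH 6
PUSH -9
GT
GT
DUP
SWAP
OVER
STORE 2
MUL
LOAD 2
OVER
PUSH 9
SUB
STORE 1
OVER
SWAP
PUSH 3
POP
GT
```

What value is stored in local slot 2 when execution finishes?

1

PUSH 50 → 50
PUSH 6  → 50 6
PUSH -9 → 50 6 -9
GT      → 50 1
GT      → 1
DUP     → 1 1
SWAP    → 1 1
OVER    → 1 1 1
STORE 2 → 1 1
MUL     → 1
LOAD 2  → 1 1
OVER    → 1 1 1
PUSH 9  → 1 1 1 9
SUB     → 1 1 -8
STORE 1 → 1 1
OVER    → 1 1 1
SWAP    → 1 1 1
PUSH 3  → 1 1 1 3
POP     → 1 1 1
GT      → 1 0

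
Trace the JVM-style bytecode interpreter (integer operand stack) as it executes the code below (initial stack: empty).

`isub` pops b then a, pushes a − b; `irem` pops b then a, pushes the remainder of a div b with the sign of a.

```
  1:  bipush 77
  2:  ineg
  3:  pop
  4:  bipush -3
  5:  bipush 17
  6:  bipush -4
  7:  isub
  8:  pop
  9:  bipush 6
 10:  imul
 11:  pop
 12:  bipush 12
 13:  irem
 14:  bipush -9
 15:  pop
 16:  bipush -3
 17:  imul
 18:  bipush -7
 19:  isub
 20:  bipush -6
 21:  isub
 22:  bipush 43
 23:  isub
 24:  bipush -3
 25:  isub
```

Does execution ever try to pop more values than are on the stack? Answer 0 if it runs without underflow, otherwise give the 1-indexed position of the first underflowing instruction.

bipush 77 → 77
ineg      → -77
pop       → (empty)
bipush -3 → -3
bipush 17 → -3 17
bipush -4 → -3 17 -4
isub      → -3 21
pop       → -3
bipush 6  → -3 6
imul      → -18
pop       → (empty)
bipush 12 → 12
irem  — needs 2 operands, stack has 1 → underflow

13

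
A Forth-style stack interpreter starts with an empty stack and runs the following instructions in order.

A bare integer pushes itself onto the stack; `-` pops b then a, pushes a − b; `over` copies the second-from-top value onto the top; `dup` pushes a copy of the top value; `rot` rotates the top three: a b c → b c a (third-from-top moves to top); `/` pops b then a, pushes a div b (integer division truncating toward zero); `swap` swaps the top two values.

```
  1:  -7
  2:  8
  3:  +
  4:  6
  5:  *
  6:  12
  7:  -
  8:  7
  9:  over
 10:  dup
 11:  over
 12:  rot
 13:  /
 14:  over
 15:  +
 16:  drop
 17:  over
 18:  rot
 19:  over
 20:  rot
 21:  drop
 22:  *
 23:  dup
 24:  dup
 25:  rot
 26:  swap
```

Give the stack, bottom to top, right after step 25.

-7   -> [-7]
8    -> [-7, 8]
+    -> [1]
6    -> [1, 6]
*    -> [6]
12   -> [6, 12]
-    -> [-6]
7    -> [-6, 7]
over -> [-6, 7, -6]
dup  -> [-6, 7, -6, -6]
over -> [-6, 7, -6, -6, -6]
rot  -> [-6, 7, -6, -6, -6]
/    -> [-6, 7, -6, 1]
over -> [-6, 7, -6, 1, -6]
+    -> [-6, 7, -6, -5]
drop -> [-6, 7, -6]
over -> [-6, 7, -6, 7]
rot  -> [-6, -6, 7, 7]
over -> [-6, -6, 7, 7, 7]
rot  -> [-6, -6, 7, 7, 7]
drop -> [-6, -6, 7, 7]
*    -> [-6, -6, 49]
dup  -> [-6, -6, 49, 49]
dup  -> [-6, -6, 49, 49, 49]
rot  -> [-6, -6, 49, 49, 49]

[-6, -6, 49, 49, 49]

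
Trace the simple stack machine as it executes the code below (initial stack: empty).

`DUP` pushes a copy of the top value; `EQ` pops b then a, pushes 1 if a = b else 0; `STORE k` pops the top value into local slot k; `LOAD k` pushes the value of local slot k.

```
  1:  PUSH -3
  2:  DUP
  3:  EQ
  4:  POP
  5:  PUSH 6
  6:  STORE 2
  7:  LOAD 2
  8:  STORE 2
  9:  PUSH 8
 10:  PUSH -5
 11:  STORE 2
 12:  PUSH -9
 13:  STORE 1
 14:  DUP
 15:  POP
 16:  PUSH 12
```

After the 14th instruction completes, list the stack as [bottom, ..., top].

PUSH -3 : [-3]
DUP     : [-3, -3]
EQ      : [1]
POP     : []
PUSH 6  : [6]
STORE 2 : []
LOAD 2  : [6]
STORE 2 : []
PUSH 8  : [8]
PUSH -5 : [8, -5]
STORE 2 : [8]
PUSH -9 : [8, -9]
STORE 1 : [8]
DUP     : [8, 8]

[8, 8]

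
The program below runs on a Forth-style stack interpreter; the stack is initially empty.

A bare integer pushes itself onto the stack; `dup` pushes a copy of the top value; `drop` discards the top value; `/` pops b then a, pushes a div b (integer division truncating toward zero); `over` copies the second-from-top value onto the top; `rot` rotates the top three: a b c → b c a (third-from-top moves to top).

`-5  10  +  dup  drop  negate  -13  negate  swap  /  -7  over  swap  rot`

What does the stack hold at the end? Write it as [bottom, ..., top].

-5      -5
10      -5 10
+       5
dup     5 5
drop    5
negate  -5
-13     -5 -13
negate  -5 13
swap    13 -5
/       -2
-7      -2 -7
over    -2 -7 -2
swap    -2 -2 -7
rot     -2 -7 -2

[-2, -7, -2]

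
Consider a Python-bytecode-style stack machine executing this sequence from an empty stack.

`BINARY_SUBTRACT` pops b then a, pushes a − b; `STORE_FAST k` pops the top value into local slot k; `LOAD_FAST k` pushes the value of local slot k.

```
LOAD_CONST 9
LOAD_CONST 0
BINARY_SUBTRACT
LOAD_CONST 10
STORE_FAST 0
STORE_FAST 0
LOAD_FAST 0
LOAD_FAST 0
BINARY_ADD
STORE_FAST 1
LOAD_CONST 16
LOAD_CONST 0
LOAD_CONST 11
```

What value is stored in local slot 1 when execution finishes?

18

LOAD_CONST 9    -> [9]
LOAD_CONST 0    -> [9, 0]
BINARY_SUBTRACT -> [9]
LOAD_CONST 10   -> [9, 10]
STORE_FAST 0    -> [9]
STORE_FAST 0    -> []
LOAD_FAST 0     -> [9]
LOAD_FAST 0     -> [9, 9]
BINARY_ADD      -> [18]
STORE_FAST 1    -> []
LOAD_CONST 16   -> [16]
LOAD_CONST 0    -> [16, 0]
LOAD_CONST 11   -> [16, 0, 11]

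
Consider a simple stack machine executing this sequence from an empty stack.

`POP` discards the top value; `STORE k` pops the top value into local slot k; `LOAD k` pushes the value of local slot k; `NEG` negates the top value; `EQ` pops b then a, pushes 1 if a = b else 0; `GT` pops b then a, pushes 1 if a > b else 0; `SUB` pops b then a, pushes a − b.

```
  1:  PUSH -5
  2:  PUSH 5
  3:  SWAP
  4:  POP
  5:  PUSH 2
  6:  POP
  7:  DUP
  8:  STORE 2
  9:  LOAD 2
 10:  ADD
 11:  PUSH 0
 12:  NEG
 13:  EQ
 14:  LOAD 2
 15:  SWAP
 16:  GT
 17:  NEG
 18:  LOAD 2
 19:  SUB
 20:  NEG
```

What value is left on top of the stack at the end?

6

PUSH -5  [-5]
PUSH 5   [-5, 5]
SWAP     [5, -5]
POP      [5]
PUSH 2   [5, 2]
POP      [5]
DUP      [5, 5]
STORE 2  [5]
LOAD 2   [5, 5]
ADD      [10]
PUSH 0   [10, 0]
NEG      [10, 0]
EQ       [0]
LOAD 2   [0, 5]
SWAP     [5, 0]
GT       [1]
NEG      [-1]
LOAD 2   [-1, 5]
SUB      [-6]
NEG      [6]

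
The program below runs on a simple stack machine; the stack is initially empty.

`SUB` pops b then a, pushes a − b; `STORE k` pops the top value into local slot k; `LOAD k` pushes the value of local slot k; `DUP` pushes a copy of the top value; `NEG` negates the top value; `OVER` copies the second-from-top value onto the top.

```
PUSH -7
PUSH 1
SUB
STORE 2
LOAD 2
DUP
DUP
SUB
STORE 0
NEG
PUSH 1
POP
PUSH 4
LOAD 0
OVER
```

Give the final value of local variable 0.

0

PUSH -7 : -7
PUSH 1  : -7 1
SUB     : -8
STORE 2 : (empty)
LOAD 2  : -8
DUP     : -8 -8
DUP     : -8 -8 -8
SUB     : -8 0
STORE 0 : -8
NEG     : 8
PUSH 1  : 8 1
POP     : 8
PUSH 4  : 8 4
LOAD 0  : 8 4 0
OVER    : 8 4 0 4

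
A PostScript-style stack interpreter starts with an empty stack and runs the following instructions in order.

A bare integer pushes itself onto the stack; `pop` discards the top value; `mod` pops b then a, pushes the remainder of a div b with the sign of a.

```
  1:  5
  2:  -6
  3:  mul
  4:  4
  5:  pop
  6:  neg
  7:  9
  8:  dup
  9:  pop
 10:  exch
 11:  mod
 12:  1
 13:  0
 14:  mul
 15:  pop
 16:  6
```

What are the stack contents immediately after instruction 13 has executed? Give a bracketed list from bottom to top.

5    : [5]
-6   : [5, -6]
mul  : [-30]
4    : [-30, 4]
pop  : [-30]
neg  : [30]
9    : [30, 9]
dup  : [30, 9, 9]
pop  : [30, 9]
exch : [9, 30]
mod  : [9]
1    : [9, 1]
0    : [9, 1, 0]

[9, 1, 0]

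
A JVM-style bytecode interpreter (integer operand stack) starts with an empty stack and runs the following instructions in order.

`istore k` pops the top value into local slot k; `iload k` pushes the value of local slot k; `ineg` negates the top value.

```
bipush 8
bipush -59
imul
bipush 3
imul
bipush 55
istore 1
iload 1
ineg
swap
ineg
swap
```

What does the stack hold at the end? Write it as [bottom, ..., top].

bipush 8    [8]
bipush -59  [8, -59]
imul        [-472]
bipush 3    [-472, 3]
imul        [-1416]
bipush 55   [-1416, 55]
istore 1    [-1416]
iload 1     [-1416, 55]
ineg        [-1416, -55]
swap        [-55, -1416]
ineg        [-55, 1416]
swap        [1416, -55]

[1416, -55]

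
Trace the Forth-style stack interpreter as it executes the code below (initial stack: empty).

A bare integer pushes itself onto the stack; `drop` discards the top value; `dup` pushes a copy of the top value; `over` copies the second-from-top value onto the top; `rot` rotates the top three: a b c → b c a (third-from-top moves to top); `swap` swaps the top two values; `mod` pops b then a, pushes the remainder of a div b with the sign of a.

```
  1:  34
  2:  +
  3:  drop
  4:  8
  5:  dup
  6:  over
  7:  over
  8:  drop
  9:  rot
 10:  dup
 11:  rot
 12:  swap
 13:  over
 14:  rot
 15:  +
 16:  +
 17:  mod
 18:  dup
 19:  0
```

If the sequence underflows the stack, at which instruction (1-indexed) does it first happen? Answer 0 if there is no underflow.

2

34  34
+  — needs 2 operands, stack has 1 → underflow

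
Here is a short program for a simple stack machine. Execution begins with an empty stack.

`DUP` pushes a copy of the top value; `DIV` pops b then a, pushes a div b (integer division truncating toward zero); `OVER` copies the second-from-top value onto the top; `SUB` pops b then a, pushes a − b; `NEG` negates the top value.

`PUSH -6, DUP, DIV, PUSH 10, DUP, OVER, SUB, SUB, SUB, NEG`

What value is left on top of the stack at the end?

PUSH -6 -> [-6]
DUP     -> [-6, -6]
DIV     -> [1]
PUSH 10 -> [1, 10]
DUP     -> [1, 10, 10]
OVER    -> [1, 10, 10, 10]
SUB     -> [1, 10, 0]
SUB     -> [1, 10]
SUB     -> [-9]
NEG     -> [9]

9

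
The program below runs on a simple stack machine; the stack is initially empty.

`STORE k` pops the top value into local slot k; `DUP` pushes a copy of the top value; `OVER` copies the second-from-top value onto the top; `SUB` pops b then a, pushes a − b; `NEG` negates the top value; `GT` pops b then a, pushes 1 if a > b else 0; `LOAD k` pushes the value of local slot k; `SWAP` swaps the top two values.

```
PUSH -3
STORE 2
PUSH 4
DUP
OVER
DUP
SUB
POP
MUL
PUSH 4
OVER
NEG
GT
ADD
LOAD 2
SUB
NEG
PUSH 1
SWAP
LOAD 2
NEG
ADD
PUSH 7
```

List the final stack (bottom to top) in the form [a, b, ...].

PUSH -3 : -3
STORE 2 : (empty)
PUSH 4  : 4
DUP     : 4 4
OVER    : 4 4 4
DUP     : 4 4 4 4
SUB     : 4 4 0
POP     : 4 4
MUL     : 16
PUSH 4  : 16 4
OVER    : 16 4 16
NEG     : 16 4 -16
GT      : 16 1
ADD     : 17
LOAD 2  : 17 -3
SUB     : 20
NEG     : -20
PUSH 1  : -20 1
SWAP    : 1 -20
LOAD 2  : 1 -20 -3
NEG     : 1 -20 3
ADD     : 1 -17
PUSH 7  : 1 -17 7

[1, -17, 7]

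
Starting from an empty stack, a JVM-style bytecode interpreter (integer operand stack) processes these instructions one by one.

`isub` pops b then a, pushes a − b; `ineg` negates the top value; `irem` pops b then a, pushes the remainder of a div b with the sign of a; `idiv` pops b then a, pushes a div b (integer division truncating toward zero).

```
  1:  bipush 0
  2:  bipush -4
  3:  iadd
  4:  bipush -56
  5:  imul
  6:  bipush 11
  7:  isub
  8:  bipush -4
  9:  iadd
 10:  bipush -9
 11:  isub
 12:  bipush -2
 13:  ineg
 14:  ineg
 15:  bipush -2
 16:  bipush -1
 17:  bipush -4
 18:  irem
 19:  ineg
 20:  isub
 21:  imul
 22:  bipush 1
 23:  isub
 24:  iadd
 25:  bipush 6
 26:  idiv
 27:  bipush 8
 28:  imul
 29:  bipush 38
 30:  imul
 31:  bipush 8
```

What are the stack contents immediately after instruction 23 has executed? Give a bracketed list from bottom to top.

[218, 5]

bipush 0    [0]
bipush -4   [0, -4]
iadd        [-4]
bipush -56  [-4, -56]
imul        [224]
bipush 11   [224, 11]
isub        [213]
bipush -4   [213, -4]
iadd        [209]
bipush -9   [209, -9]
isub        [218]
bipush -2   [218, -2]
ineg        [218, 2]
ineg        [218, -2]
bipush -2   [218, -2, -2]
bipush -1   [218, -2, -2, -1]
bipush -4   [218, -2, -2, -1, -4]
irem        [218, -2, -2, -1]
ineg        [218, -2, -2, 1]
isub        [218, -2, -3]
imul        [218, 6]
bipush 1    [218, 6, 1]
isub        [218, 5]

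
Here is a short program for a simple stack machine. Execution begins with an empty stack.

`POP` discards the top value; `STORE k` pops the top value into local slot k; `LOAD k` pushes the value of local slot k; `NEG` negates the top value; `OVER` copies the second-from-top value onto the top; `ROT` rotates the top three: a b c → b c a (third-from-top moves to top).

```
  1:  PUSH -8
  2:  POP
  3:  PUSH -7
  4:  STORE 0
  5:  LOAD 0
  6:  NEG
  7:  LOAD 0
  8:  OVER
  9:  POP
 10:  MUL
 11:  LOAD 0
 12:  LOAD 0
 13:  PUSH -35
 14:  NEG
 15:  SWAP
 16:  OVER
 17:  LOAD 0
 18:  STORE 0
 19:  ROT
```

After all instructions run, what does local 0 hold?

PUSH -8  -> [-8]
POP      -> []
PUSH -7  -> [-7]
STORE 0  -> []
LOAD 0   -> [-7]
NEG      -> [7]
LOAD 0   -> [7, -7]
OVER     -> [7, -7, 7]
POP      -> [7, -7]
MUL      -> [-49]
LOAD 0   -> [-49, -7]
LOAD 0   -> [-49, -7, -7]
PUSH -35 -> [-49, -7, -7, -35]
NEG      -> [-49, -7, -7, 35]
SWAP     -> [-49, -7, 35, -7]
OVER     -> [-49, -7, 35, -7, 35]
LOAD 0   -> [-49, -7, 35, -7, 35, -7]
STORE 0  -> [-49, -7, 35, -7, 35]
ROT      -> [-49, -7, -7, 35, 35]

-7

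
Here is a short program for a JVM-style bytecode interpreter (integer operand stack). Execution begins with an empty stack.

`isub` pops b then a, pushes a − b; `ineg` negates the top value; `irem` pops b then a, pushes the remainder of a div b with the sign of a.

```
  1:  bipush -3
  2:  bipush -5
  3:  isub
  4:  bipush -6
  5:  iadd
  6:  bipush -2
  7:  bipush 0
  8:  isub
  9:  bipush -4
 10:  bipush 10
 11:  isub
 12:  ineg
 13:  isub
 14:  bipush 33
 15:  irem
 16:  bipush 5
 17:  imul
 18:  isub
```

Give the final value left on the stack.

bipush -3 → -3
bipush -5 → -3 -5
isub      → 2
bipush -6 → 2 -6
iadd      → -4
bipush -2 → -4 -2
bipush 0  → -4 -2 0
isub      → -4 -2
bipush -4 → -4 -2 -4
bipush 10 → -4 -2 -4 10
isub      → -4 -2 -14
ineg      → -4 -2 14
isub      → -4 -16
bipush 33 → -4 -16 33
irem      → -4 -16
bipush 5  → -4 -16 5
imul      → -4 -80
isub      → 76

76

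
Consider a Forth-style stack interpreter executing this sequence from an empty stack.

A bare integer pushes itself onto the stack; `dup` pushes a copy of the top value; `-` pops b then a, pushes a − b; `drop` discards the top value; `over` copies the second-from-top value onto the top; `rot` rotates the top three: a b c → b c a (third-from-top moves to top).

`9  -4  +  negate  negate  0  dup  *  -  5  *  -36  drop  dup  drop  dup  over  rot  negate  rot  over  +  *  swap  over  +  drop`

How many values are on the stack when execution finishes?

9       9
-4      9 -4
+       5
negate  -5
negate  5
0       5 0
dup     5 0 0
*       5 0
-       5
5       5 5
*       25
-36     25 -36
drop    25
dup     25 25
drop    25
dup     25 25
over    25 25 25
rot     25 25 25
negate  25 25 -25
rot     25 -25 25
over    25 -25 25 -25
+       25 -25 0
*       25 0
swap    0 25
over    0 25 0
+       0 25
drop    0

1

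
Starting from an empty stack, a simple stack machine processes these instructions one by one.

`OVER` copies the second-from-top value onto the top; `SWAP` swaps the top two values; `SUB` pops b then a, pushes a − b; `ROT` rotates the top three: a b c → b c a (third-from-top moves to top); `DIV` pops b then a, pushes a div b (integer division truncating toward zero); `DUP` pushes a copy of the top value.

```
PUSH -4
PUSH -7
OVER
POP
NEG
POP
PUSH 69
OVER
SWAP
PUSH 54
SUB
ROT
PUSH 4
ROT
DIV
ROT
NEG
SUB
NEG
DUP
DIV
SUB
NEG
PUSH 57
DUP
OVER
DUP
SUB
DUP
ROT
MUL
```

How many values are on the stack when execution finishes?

4

PUSH -4 : -4
PUSH -7 : -4 -7
OVER    : -4 -7 -4
POP     : -4 -7
NEG     : -4 7
POP     : -4
PUSH 69 : -4 69
OVER    : -4 69 -4
SWAP    : -4 -4 69
PUSH 54 : -4 -4 69 54
SUB     : -4 -4 15
ROT     : -4 15 -4
PUSH 4  : -4 15 -4 4
ROT     : -4 -4 4 15
DIV     : -4 -4 0
ROT     : -4 0 -4
NEG     : -4 0 4
SUB     : -4 -4
NEG     : -4 4
DUP     : -4 4 4
DIV     : -4 1
SUB     : -5
NEG     : 5
PUSH 57 : 5 57
DUP     : 5 57 57
OVER    : 5 57 57 57
DUP     : 5 57 57 57 57
SUB     : 5 57 57 0
DUP     : 5 57 57 0 0
ROT     : 5 57 0 0 57
MUL     : 5 57 0 0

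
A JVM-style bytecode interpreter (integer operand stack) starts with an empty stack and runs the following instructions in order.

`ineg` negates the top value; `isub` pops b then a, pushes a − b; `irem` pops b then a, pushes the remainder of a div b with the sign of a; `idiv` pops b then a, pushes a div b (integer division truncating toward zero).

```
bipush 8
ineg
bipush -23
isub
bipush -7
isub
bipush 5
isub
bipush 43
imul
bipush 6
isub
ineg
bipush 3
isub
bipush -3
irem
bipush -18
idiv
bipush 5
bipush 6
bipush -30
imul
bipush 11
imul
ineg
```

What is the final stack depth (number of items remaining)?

bipush 8    [8]
ineg        [-8]
bipush -23  [-8, -23]
isub        [15]
bipush -7   [15, -7]
isub        [22]
bipush 5    [22, 5]
isub        [17]
bipush 43   [17, 43]
imul        [731]
bipush 6    [731, 6]
isub        [725]
ineg        [-725]
bipush 3    [-725, 3]
isub        [-728]
bipush -3   [-728, -3]
irem        [-2]
bipush -18  [-2, -18]
idiv        [0]
bipush 5    [0, 5]
bipush 6    [0, 5, 6]
bipush -30  [0, 5, 6, -30]
imul        [0, 5, -180]
bipush 11   [0, 5, -180, 11]
imul        [0, 5, -1980]
ineg        [0, 5, 1980]

3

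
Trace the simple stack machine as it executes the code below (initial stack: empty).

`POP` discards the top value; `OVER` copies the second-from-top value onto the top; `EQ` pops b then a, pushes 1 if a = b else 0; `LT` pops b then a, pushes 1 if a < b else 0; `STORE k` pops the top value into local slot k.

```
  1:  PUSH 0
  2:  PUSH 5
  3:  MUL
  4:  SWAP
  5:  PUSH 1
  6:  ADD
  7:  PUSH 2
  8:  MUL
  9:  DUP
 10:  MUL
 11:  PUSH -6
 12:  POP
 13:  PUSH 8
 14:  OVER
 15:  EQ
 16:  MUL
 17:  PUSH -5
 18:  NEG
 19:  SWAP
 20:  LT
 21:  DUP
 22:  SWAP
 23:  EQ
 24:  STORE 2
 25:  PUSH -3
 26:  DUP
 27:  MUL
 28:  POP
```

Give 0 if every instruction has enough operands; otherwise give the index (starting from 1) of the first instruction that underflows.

PUSH 0 -> [0]
PUSH 5 -> [0, 5]
MUL    -> [0]
SWAP  — needs 2 operands, stack has 1 → underflow

4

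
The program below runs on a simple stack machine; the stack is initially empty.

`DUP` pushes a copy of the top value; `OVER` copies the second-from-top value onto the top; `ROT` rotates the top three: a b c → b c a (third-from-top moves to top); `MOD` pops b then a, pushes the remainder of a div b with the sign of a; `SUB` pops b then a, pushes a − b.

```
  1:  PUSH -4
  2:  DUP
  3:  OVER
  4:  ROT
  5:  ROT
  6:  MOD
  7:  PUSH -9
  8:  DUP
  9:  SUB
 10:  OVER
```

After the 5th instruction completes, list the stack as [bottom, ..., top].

PUSH -4  -4
DUP      -4 -4
OVER     -4 -4 -4
ROT      -4 -4 -4
ROT      -4 -4 -4

[-4, -4, -4]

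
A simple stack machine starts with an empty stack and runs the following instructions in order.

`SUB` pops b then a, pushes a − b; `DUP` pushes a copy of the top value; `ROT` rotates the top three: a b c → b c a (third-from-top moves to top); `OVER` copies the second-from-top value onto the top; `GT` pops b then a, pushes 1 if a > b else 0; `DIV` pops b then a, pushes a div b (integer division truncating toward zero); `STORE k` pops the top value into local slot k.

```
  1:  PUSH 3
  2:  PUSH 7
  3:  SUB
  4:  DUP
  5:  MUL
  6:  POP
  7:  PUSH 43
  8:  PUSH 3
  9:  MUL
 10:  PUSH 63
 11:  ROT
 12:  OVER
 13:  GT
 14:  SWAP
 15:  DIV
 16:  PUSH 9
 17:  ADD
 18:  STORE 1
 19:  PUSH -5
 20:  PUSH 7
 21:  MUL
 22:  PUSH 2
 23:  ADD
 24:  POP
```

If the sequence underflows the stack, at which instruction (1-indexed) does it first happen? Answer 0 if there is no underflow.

PUSH 3  -> 3
PUSH 7  -> 3 7
SUB     -> -4
DUP     -> -4 -4
MUL     -> 16
POP     -> (empty)
PUSH 43 -> 43
PUSH 3  -> 43 3
MUL     -> 129
PUSH 63 -> 129 63
ROT  — needs 3 operands, stack has 2 → underflow

11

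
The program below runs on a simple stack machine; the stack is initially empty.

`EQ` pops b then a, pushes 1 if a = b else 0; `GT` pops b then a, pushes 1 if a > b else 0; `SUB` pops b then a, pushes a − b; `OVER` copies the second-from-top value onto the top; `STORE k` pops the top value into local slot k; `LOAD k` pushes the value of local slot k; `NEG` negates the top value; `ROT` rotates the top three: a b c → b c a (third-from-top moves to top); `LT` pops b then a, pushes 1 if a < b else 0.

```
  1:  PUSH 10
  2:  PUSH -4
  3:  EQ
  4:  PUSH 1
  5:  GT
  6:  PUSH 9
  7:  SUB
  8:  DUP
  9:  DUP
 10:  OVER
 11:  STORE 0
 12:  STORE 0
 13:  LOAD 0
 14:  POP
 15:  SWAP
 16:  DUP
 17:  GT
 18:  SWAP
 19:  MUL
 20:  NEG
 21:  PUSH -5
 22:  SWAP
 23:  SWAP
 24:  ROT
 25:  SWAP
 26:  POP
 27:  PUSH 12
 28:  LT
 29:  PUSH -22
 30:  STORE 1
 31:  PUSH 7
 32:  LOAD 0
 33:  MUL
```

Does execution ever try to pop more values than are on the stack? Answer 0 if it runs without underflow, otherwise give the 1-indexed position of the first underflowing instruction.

24

PUSH 10 → [10]
PUSH -4 → [10, -4]
EQ      → [0]
PUSH 1  → [0, 1]
GT      → [0]
PUSH 9  → [0, 9]
SUB     → [-9]
DUP     → [-9, -9]
DUP     → [-9, -9, -9]
OVER    → [-9, -9, -9, -9]
STORE 0 → [-9, -9, -9]
STORE 0 → [-9, -9]
LOAD 0  → [-9, -9, -9]
POP     → [-9, -9]
SWAP    → [-9, -9]
DUP     → [-9, -9, -9]
GT      → [-9, 0]
SWAP    → [0, -9]
MUL     → [0]
NEG     → [0]
PUSH -5 → [0, -5]
SWAP    → [-5, 0]
SWAP    → [0, -5]
ROT  — needs 3 operands, stack has 2 → underflow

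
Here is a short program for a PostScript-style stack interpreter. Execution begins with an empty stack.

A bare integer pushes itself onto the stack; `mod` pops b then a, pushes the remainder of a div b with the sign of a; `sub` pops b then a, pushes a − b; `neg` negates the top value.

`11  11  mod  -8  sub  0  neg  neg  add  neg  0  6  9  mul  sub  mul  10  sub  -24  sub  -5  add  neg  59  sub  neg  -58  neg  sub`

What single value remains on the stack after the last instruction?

442

11  -> [11]
11  -> [11, 11]
mod -> [0]
-8  -> [0, -8]
sub -> [8]
0   -> [8, 0]
neg -> [8, 0]
neg -> [8, 0]
add -> [8]
neg -> [-8]
0   -> [-8, 0]
6   -> [-8, 0, 6]
9   -> [-8, 0, 6, 9]
mul -> [-8, 0, 54]
sub -> [-8, -54]
mul -> [432]
10  -> [432, 10]
sub -> [422]
-24 -> [422, -24]
sub -> [446]
-5  -> [446, -5]
add -> [441]
neg -> [-441]
59  -> [-441, 59]
sub -> [-500]
neg -> [500]
-58 -> [500, -58]
neg -> [500, 58]
sub -> [442]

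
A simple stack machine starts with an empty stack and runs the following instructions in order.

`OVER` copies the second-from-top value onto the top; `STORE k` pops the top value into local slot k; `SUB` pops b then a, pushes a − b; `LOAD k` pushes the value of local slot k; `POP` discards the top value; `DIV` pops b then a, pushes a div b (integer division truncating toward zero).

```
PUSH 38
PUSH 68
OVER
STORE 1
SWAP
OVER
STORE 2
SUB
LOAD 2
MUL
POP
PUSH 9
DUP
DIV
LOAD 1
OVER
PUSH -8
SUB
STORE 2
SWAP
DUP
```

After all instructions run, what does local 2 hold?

PUSH 38 → 38
PUSH 68 → 38 68
OVER    → 38 68 38
STORE 1 → 38 68
SWAP    → 68 38
OVER    → 68 38 68
STORE 2 → 68 38
SUB     → 30
LOAD 2  → 30 68
MUL     → 2040
POP     → (empty)
PUSH 9  → 9
DUP     → 9 9
DIV     → 1
LOAD 1  → 1 38
OVER    → 1 38 1
PUSH -8 → 1 38 1 -8
SUB     → 1 38 9
STORE 2 → 1 38
SWAP    → 38 1
DUP     → 38 1 1

9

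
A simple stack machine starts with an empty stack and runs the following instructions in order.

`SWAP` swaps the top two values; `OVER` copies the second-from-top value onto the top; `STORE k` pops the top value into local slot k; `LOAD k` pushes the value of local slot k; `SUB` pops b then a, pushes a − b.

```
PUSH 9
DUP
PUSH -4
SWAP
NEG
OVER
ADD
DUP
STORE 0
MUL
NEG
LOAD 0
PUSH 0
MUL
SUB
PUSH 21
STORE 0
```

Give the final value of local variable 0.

21

PUSH 9  -> [9]
DUP     -> [9, 9]
PUSH -4 -> [9, 9, -4]
SWAP    -> [9, -4, 9]
NEG     -> [9, -4, -9]
OVER    -> [9, -4, -9, -4]
ADD     -> [9, -4, -13]
DUP     -> [9, -4, -13, -13]
STORE 0 -> [9, -4, -13]
MUL     -> [9, 52]
NEG     -> [9, -52]
LOAD 0  -> [9, -52, -13]
PUSH 0  -> [9, -52, -13, 0]
MUL     -> [9, -52, 0]
SUB     -> [9, -52]
PUSH 21 -> [9, -52, 21]
STORE 0 -> [9, -52]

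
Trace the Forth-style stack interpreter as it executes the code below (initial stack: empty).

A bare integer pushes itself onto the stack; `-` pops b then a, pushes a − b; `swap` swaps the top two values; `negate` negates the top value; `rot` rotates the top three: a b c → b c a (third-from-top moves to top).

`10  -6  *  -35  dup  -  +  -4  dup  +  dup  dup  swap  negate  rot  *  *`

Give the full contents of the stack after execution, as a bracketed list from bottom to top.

10     → [10]
-6     → [10, -6]
*      → [-60]
-35    → [-60, -35]
dup    → [-60, -35, -35]
-      → [-60, 0]
+      → [-60]
-4     → [-60, -4]
dup    → [-60, -4, -4]
+      → [-60, -8]
dup    → [-60, -8, -8]
dup    → [-60, -8, -8, -8]
swap   → [-60, -8, -8, -8]
negate → [-60, -8, -8, 8]
rot    → [-60, -8, 8, -8]
*      → [-60, -8, -64]
*      → [-60, 512]

[-60, 512]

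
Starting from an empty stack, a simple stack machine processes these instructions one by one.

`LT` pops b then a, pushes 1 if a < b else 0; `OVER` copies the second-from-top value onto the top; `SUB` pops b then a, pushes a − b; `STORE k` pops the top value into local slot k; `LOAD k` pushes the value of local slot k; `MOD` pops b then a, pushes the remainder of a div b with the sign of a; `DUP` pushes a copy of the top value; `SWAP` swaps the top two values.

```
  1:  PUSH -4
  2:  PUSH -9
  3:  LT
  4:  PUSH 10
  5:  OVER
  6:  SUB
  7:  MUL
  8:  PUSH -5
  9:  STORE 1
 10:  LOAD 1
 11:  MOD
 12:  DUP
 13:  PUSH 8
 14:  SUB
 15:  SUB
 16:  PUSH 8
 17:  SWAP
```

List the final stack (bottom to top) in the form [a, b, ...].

PUSH -4  [-4]
PUSH -9  [-4, -9]
LT       [0]
PUSH 10  [0, 10]
OVER     [0, 10, 0]
SUB      [0, 10]
MUL      [0]
PUSH -5  [0, -5]
STORE 1  [0]
LOAD 1   [0, -5]
MOD      [0]
DUP      [0, 0]
PUSH 8   [0, 0, 8]
SUB      [0, -8]
SUB      [8]
PUSH 8   [8, 8]
SWAP     [8, 8]

[8, 8]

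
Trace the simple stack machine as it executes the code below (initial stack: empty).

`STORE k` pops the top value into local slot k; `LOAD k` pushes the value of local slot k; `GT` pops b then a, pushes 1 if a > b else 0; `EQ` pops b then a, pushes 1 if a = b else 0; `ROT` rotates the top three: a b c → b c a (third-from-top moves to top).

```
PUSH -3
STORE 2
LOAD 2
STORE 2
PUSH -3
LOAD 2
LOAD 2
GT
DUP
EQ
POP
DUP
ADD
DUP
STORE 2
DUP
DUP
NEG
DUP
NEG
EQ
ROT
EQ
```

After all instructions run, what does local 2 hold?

-6

PUSH -3  [-3]
STORE 2  []
LOAD 2   [-3]
STORE 2  []
PUSH -3  [-3]
LOAD 2   [-3, -3]
LOAD 2   [-3, -3, -3]
GT       [-3, 0]
DUP      [-3, 0, 0]
EQ       [-3, 1]
POP      [-3]
DUP      [-3, -3]
ADD      [-6]
DUP      [-6, -6]
STORE 2  [-6]
DUP      [-6, -6]
DUP      [-6, -6, -6]
NEG      [-6, -6, 6]
DUP      [-6, -6, 6, 6]
NEG      [-6, -6, 6, -6]
EQ       [-6, -6, 0]
ROT      [-6, 0, -6]
EQ       [-6, 0]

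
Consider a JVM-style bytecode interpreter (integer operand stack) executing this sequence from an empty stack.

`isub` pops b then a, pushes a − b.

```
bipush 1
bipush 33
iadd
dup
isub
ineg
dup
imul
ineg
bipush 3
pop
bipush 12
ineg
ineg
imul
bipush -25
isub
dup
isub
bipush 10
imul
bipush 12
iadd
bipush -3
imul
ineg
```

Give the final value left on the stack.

bipush 1   : 1
bipush 33  : 1 33
iadd       : 34
dup        : 34 34
isub       : 0
ineg       : 0
dup        : 0 0
imul       : 0
ineg       : 0
bipush 3   : 0 3
pop        : 0
bipush 12  : 0 12
ineg       : 0 -12
ineg       : 0 12
imul       : 0
bipush -25 : 0 -25
isub       : 25
dup        : 25 25
isub       : 0
bipush 10  : 0 10
imul       : 0
bipush 12  : 0 12
iadd       : 12
bipush -3  : 12 -3
imul       : -36
ineg       : 36

36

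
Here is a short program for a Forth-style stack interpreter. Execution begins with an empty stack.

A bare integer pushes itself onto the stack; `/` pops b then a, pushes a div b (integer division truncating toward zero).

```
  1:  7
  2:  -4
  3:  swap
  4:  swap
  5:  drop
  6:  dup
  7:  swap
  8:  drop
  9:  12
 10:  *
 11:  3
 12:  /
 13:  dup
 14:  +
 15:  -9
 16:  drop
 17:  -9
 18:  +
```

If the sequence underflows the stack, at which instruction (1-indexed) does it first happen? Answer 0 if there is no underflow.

0

7    : [7]
-4   : [7, -4]
swap : [-4, 7]
swap : [7, -4]
drop : [7]
dup  : [7, 7]
swap : [7, 7]
drop : [7]
12   : [7, 12]
*    : [84]
3    : [84, 3]
/    : [28]
dup  : [28, 28]
+    : [56]
-9   : [56, -9]
drop : [56]
-9   : [56, -9]
+    : [47]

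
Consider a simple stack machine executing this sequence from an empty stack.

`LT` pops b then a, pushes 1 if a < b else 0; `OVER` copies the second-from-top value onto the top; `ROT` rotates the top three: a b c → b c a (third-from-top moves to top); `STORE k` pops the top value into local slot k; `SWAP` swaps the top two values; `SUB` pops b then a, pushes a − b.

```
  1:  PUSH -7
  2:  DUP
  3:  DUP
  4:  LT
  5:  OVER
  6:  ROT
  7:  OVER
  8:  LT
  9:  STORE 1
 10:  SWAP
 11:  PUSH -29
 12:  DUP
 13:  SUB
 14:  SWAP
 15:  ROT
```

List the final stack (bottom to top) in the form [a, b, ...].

[0, 0, -7]

PUSH -7  → -7
DUP      → -7 -7
DUP      → -7 -7 -7
LT       → -7 0
OVER     → -7 0 -7
ROT      → 0 -7 -7
OVER     → 0 -7 -7 -7
LT       → 0 -7 0
STORE 1  → 0 -7
SWAP     → -7 0
PUSH -29 → -7 0 -29
DUP      → -7 0 -29 -29
SUB      → -7 0 0
SWAP     → -7 0 0
ROT      → 0 0 -7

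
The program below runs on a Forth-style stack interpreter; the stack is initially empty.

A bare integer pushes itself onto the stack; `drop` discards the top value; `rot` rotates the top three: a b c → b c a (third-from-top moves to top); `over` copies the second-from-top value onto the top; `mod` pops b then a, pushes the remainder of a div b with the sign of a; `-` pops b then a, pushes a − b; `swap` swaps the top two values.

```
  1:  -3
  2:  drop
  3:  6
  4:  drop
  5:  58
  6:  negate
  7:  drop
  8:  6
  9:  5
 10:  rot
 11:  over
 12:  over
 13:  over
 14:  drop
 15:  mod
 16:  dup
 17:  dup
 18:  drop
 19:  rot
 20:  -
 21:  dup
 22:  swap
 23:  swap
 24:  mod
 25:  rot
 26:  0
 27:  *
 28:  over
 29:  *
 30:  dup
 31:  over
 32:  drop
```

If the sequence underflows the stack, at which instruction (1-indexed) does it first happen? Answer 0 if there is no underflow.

10

-3     -> -3
drop   -> (empty)
6      -> 6
drop   -> (empty)
58     -> 58
negate -> -58
drop   -> (empty)
6      -> 6
5      -> 6 5
rot  — needs 3 operands, stack has 2 → underflow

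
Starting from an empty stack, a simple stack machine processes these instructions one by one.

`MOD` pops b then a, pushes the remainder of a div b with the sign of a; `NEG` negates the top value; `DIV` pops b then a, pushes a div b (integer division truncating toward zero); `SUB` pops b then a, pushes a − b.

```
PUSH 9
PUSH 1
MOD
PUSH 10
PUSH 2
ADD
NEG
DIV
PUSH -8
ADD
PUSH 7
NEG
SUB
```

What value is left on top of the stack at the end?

PUSH 9   [9]
PUSH 1   [9, 1]
MOD      [0]
PUSH 10  [0, 10]
PUSH 2   [0, 10, 2]
ADD      [0, 12]
NEG      [0, -12]
DIV      [0]
PUSH -8  [0, -8]
ADD      [-8]
PUSH 7   [-8, 7]
NEG      [-8, -7]
SUB      [-1]

-1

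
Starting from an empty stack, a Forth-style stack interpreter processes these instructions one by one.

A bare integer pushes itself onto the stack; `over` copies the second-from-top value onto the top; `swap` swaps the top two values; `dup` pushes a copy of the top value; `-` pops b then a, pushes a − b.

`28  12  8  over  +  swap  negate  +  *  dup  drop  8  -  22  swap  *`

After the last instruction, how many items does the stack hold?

28     -> [28]
12     -> [28, 12]
8      -> [28, 12, 8]
over   -> [28, 12, 8, 12]
+      -> [28, 12, 20]
swap   -> [28, 20, 12]
negate -> [28, 20, -12]
+      -> [28, 8]
*      -> [224]
dup    -> [224, 224]
drop   -> [224]
8      -> [224, 8]
-      -> [216]
22     -> [216, 22]
swap   -> [22, 216]
*      -> [4752]

1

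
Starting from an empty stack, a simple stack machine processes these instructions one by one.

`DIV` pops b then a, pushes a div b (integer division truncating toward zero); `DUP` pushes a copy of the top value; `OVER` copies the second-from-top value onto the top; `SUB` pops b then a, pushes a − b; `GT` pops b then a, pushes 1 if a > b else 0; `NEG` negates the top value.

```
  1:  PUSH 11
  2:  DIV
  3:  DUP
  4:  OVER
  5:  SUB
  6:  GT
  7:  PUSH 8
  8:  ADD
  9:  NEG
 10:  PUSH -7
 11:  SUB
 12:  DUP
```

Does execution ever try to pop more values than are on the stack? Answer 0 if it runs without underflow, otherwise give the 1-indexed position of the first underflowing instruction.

2

PUSH 11 → [11]
DIV  — needs 2 operands, stack has 1 → underflow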